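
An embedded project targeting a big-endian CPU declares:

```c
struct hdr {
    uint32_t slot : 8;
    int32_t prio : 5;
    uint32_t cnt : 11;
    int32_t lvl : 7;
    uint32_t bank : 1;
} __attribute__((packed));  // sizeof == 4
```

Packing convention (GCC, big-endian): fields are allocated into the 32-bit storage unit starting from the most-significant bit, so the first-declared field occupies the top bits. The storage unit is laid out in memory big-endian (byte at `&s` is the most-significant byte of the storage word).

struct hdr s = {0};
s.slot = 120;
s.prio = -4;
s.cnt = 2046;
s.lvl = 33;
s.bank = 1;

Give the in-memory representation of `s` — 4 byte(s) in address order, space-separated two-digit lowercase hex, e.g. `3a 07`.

slot (8b) val=120 bits=0x78 at bit 24: 0x78000000
prio (5b) val=-4 bits=0x1c at bit 19: 0x78e00000
cnt (11b) val=2046 bits=0x7fe at bit 8: 0x78e7fe00
lvl (7b) val=33 bits=0x21 at bit 1: 0x78e7fe42
bank (1b) val=1 bits=0x1 at bit 0: 0x78e7fe43
word = 0x78e7fe43 → big-endian bytes:
  [0]=0x78  [1]=0xe7  [2]=0xfe  [3]=0x43

78 e7 fe 43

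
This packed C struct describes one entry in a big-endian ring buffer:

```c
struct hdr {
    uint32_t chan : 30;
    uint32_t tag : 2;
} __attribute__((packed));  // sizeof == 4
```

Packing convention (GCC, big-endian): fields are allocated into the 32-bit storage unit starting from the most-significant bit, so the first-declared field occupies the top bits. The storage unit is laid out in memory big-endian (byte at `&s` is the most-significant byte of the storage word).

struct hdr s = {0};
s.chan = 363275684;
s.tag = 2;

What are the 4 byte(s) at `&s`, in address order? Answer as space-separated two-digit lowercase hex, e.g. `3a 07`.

chan (30b) val=363275684 bits=0x15a725a4 at bit 2: 0x569c9690
tag (2b) val=2 bits=0x2 at bit 0: 0x569c9692
word = 0x569c9692 → big-endian bytes:
  [0]=0x56  [1]=0x9c  [2]=0x96  [3]=0x92

56 9c 96 92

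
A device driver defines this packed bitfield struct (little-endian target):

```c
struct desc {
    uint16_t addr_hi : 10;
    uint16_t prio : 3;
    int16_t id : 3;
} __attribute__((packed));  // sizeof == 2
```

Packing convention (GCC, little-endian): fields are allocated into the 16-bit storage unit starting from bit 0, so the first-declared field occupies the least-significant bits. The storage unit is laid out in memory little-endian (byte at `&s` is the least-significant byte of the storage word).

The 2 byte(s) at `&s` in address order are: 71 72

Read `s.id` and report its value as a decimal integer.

3

[0]=0x71 [1]=0x72 (little-endian) → word 0x7271
addr_hi:10 @ bit 0 → (0x7271>>0)&0x3ff = 0x271
prio:3 @ bit 10 → (0x7271>>10)&0x7 = 0x4
id:3 @ bit 13 → (0x7271>>13)&0x7 = 0x3  ←
id signed 3b, MSB=0: value = 3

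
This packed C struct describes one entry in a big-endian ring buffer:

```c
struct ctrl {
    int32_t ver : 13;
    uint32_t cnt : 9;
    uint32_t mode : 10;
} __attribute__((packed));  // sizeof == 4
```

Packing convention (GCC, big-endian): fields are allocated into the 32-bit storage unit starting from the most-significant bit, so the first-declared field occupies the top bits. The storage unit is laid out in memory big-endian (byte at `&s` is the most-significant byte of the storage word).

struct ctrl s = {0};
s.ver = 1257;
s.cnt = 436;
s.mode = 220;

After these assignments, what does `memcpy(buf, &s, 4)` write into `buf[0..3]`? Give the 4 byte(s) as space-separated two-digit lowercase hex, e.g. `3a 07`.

ver:13 = 1257 → 0x4e9 << 19 → word 0x27480000
cnt:9 = 436 → 0x1b4 << 10 → word 0x274ed000
mode:10 = 220 → 0xdc << 0 → word 0x274ed0dc
word = 0x274ed0dc → big-endian bytes:
  [0]=0x27  [1]=0x4e  [2]=0xd0  [3]=0xdc

27 4e d0 dc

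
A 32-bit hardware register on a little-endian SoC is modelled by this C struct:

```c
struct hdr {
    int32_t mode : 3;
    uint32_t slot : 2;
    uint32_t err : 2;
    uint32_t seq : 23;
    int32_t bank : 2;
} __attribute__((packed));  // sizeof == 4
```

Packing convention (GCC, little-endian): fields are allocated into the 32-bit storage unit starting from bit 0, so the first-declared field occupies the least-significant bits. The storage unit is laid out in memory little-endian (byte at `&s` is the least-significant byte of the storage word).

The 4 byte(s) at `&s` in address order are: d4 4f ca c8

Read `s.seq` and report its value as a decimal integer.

[0]=0xd4 [1]=0x4f [2]=0xca [3]=0xc8 (little-endian) → word 0xc8ca4fd4
mode [0+:3] = (word>>0) & 0x7 = 4
slot [3+:2] = (word>>3) & 0x3 = 2
err [5+:2] = (word>>5) & 0x3 = 2
seq [7+:23] = (word>>7) & 0x7fffff = 1152159  ←
bank [30+:2] = (word>>30) & 0x3 = 3

1152159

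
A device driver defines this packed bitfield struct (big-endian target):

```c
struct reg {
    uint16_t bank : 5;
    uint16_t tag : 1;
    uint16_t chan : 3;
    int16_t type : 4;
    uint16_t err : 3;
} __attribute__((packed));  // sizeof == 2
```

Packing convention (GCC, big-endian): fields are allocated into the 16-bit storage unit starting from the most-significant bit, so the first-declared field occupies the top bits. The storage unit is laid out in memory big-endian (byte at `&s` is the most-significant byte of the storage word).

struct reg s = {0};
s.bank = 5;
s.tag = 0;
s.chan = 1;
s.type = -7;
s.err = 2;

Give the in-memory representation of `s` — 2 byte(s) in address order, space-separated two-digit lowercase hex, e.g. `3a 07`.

28 ca

[11+:5] bank=5 & 0x1f = 0x5; word=0x2800
[10+:1] tag=0 & 0x1 = 0x0; word=0x2800
[7+:3] chan=1 & 0x7 = 0x1; word=0x2880
[3+:4] type=-7 & 0xf = 0x9; word=0x28c8
[0+:3] err=2 & 0x7 = 0x2; word=0x28ca
word = 0x28ca → big-endian bytes:
  [0]=0x28  [1]=0xca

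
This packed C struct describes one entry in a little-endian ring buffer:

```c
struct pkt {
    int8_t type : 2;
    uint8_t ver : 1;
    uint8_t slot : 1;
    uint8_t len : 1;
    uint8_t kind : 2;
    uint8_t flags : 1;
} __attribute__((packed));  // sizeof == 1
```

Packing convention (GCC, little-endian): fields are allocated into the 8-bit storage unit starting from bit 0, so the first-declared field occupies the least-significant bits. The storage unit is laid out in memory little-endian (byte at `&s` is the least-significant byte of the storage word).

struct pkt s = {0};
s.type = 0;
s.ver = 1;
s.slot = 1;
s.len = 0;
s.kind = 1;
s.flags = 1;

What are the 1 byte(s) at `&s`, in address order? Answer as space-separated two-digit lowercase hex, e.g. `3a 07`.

type:2 = 0 → 0x0 << 0 → word 0x00
ver:1 = 1 → 0x1 << 2 → word 0x04
slot:1 = 1 → 0x1 << 3 → word 0x0c
len:1 = 0 → 0x0 << 4 → word 0x0c
kind:2 = 1 → 0x1 << 5 → word 0x2c
flags:1 = 1 → 0x1 << 7 → word 0xac
word = 0xac → little-endian bytes:
  [0]=0xac

ac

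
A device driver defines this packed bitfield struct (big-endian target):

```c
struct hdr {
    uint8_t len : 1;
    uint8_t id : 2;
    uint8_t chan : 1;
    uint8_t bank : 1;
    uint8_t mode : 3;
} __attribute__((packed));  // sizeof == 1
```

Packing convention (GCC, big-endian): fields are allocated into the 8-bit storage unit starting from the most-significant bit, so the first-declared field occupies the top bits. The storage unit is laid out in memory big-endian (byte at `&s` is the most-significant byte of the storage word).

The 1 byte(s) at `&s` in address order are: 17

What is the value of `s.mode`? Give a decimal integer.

7

[0]=0x17 (big-endian) → word 0x17
len [7+:1] = (word>>7) & 0x1 = 0
id [5+:2] = (word>>5) & 0x3 = 0
chan [4+:1] = (word>>4) & 0x1 = 1
bank [3+:1] = (word>>3) & 0x1 = 0
mode [0+:3] = (word>>0) & 0x7 = 7  ←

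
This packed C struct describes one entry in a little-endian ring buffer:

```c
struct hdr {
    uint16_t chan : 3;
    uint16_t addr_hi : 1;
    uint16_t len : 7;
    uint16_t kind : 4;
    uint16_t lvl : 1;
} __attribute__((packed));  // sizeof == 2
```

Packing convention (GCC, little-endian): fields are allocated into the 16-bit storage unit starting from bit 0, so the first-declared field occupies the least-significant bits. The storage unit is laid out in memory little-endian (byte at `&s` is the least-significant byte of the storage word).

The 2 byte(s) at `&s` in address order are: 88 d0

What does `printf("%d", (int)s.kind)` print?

10

[0]=0x88 [1]=0xd0 (little-endian) → word 0xd088
chan:3 @ bit 0 → (0xd088>>0)&0x7 = 0x0
addr_hi:1 @ bit 3 → (0xd088>>3)&0x1 = 0x1
len:7 @ bit 4 → (0xd088>>4)&0x7f = 0x8
kind:4 @ bit 11 → (0xd088>>11)&0xf = 0xa  ←
lvl:1 @ bit 15 → (0xd088>>15)&0x1 = 0x1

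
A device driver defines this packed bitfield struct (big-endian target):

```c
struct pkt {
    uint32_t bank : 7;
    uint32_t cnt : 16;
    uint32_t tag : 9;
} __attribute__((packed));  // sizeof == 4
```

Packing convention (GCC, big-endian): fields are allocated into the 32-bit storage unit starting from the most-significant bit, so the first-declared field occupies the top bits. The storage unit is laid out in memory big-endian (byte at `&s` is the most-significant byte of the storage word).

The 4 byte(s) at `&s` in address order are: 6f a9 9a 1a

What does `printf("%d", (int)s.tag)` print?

[0]=0x6f [1]=0xa9 [2]=0x9a [3]=0x1a (big-endian) → word 0x6fa99a1a
bank:7 @ bit 25 → (0x6fa99a1a>>25)&0x7f = 0x37
cnt:16 @ bit 9 → (0x6fa99a1a>>9)&0xffff = 0xd4cd
tag:9 @ bit 0 → (0x6fa99a1a>>0)&0x1ff = 0x1a  ←

26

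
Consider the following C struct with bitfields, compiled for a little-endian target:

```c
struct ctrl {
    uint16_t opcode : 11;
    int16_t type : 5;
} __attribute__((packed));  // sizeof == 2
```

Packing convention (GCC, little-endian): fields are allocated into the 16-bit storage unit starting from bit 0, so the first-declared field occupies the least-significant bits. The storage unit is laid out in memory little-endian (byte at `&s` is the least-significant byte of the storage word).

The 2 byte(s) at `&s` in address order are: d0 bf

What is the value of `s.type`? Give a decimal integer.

-9

[0]=0xd0 [1]=0xbf (little-endian) → word 0xbfd0
opcode [0+:11] = (word>>0) & 0x7ff = 2000
type [11+:5] = (word>>11) & 0x1f = 23  ←
type signed 5b, MSB=1: 23 - 32 = -9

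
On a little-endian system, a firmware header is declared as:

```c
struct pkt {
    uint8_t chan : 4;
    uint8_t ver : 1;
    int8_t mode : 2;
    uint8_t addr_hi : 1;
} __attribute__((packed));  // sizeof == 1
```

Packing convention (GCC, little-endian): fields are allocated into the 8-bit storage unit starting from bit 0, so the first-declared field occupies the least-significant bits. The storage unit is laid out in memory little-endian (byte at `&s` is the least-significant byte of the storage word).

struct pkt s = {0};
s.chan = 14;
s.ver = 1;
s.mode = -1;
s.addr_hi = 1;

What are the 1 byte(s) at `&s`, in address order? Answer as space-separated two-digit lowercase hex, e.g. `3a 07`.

chan:4 = 14 → 0xe << 0 → word 0x0e
ver:1 = 1 → 0x1 << 4 → word 0x1e
mode:2 = -1 → 0x3 << 5 → word 0x7e
addr_hi:1 = 1 → 0x1 << 7 → word 0xfe
word = 0xfe → little-endian bytes:
  [0]=0xfe

fe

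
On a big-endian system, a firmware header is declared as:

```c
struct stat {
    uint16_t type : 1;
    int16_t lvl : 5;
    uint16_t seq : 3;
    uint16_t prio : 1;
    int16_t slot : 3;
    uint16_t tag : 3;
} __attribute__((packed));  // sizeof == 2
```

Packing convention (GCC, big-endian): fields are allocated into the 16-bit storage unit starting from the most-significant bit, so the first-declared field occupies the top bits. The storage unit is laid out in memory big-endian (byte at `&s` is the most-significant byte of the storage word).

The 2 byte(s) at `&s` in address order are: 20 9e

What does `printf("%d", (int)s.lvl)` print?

[0]=0x20 [1]=0x9e (big-endian) → word 0x209e
type [15+:1] = (word>>15) & 0x1 = 0
lvl [10+:5] = (word>>10) & 0x1f = 8  ←
seq [7+:3] = (word>>7) & 0x7 = 1
prio [6+:1] = (word>>6) & 0x1 = 0
slot [3+:3] = (word>>3) & 0x7 = 3
tag [0+:3] = (word>>0) & 0x7 = 6
lvl signed 5b, MSB=0: value = 8

8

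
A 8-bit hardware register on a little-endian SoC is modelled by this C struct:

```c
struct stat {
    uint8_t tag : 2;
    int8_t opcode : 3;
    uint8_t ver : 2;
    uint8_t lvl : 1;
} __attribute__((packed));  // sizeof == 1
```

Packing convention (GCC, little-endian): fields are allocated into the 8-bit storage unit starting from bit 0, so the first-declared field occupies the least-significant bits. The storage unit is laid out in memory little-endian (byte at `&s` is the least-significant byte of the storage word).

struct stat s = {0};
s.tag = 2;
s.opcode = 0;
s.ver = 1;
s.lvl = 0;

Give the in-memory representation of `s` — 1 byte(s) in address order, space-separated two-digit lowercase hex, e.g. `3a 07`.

tag:2 = 2 → 0x2 << 0 → word 0x02
opcode:3 = 0 → 0x0 << 2 → word 0x02
ver:2 = 1 → 0x1 << 5 → word 0x22
lvl:1 = 0 → 0x0 << 7 → word 0x22
word = 0x22 → little-endian bytes:
  [0]=0x22

22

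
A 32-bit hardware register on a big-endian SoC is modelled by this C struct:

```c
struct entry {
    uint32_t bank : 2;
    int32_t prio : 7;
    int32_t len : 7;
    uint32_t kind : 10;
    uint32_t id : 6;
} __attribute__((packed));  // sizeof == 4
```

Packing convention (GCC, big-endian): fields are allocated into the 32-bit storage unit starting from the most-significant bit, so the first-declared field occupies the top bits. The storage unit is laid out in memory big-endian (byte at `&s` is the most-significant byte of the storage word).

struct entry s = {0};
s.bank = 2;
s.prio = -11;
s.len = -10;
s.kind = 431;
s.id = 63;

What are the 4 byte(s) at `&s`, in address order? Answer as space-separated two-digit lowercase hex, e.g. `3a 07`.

bank:2 = 2 → 0x2 << 30 → word 0x80000000
prio:7 = -11 → 0x75 << 23 → word 0xba800000
len:7 = -10 → 0x76 << 16 → word 0xbaf60000
kind:10 = 431 → 0x1af << 6 → word 0xbaf66bc0
id:6 = 63 → 0x3f << 0 → word 0xbaf66bff
word = 0xbaf66bff → big-endian bytes:
  [0]=0xba  [1]=0xf6  [2]=0x6b  [3]=0xff

ba f6 6b ff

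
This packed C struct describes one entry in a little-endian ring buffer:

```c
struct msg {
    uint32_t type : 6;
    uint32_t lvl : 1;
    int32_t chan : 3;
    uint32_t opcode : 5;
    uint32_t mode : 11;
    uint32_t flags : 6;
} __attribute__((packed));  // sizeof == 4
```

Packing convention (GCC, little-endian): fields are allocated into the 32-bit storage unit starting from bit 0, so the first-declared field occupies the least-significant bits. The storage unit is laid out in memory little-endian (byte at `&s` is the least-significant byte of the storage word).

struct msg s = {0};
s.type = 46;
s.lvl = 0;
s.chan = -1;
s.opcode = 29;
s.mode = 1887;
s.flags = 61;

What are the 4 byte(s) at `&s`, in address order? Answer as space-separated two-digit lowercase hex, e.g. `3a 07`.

ae f7 af f7

[0+:6] type=46 & 0x3f = 0x2e; word=0x0000002e
[6+:1] lvl=0 & 0x1 = 0x0; word=0x0000002e
[7+:3] chan=-1 & 0x7 = 0x7; word=0x000003ae
[10+:5] opcode=29 & 0x1f = 0x1d; word=0x000077ae
[15+:11] mode=1887 & 0x7ff = 0x75f; word=0x03aff7ae
[26+:6] flags=61 & 0x3f = 0x3d; word=0xf7aff7ae
word = 0xf7aff7ae → little-endian bytes:
  [0]=0xae  [1]=0xf7  [2]=0xaf  [3]=0xf7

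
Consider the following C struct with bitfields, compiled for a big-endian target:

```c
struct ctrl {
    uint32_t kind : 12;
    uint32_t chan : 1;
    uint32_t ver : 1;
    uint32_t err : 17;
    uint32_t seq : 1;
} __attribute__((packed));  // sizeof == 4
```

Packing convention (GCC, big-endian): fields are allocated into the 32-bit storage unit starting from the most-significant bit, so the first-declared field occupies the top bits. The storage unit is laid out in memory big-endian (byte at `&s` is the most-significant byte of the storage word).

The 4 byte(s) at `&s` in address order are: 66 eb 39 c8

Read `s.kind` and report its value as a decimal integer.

1646

[0]=0x66 [1]=0xeb [2]=0x39 [3]=0xc8 (big-endian) → word 0x66eb39c8
kind:12 @ bit 20 → (0x66eb39c8>>20)&0xfff = 0x66e  ←
chan:1 @ bit 19 → (0x66eb39c8>>19)&0x1 = 0x1
ver:1 @ bit 18 → (0x66eb39c8>>18)&0x1 = 0x0
err:17 @ bit 1 → (0x66eb39c8>>1)&0x1ffff = 0x19ce4
seq:1 @ bit 0 → (0x66eb39c8>>0)&0x1 = 0x0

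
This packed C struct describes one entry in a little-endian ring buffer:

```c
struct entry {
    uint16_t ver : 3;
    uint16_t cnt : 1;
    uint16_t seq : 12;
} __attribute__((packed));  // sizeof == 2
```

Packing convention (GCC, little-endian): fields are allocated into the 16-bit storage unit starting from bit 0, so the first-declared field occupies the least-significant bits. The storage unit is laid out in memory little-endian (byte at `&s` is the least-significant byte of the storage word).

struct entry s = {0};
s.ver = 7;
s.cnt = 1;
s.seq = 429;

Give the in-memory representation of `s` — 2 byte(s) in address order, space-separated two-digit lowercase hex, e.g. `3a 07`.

ver:3 = 7 → 0x7 << 0 → word 0x0007
cnt:1 = 1 → 0x1 << 3 → word 0x000f
seq:12 = 429 → 0x1ad << 4 → word 0x1adf
word = 0x1adf → little-endian bytes:
  [0]=0xdf  [1]=0x1a

df 1a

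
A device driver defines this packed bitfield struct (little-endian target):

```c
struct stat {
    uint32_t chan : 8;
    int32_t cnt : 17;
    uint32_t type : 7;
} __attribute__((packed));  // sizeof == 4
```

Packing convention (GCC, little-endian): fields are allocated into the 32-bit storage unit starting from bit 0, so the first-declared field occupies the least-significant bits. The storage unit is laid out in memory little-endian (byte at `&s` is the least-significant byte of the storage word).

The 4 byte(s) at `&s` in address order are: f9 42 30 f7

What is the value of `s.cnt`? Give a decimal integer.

-53182

[0]=0xf9 [1]=0x42 [2]=0x30 [3]=0xf7 (little-endian) → word 0xf73042f9
chan [0+:8] = (word>>0) & 0xff = 249
cnt [8+:17] = (word>>8) & 0x1ffff = 77890  ←
type [25+:7] = (word>>25) & 0x7f = 123
cnt signed 17b, MSB=1: 77890 - 131072 = -53182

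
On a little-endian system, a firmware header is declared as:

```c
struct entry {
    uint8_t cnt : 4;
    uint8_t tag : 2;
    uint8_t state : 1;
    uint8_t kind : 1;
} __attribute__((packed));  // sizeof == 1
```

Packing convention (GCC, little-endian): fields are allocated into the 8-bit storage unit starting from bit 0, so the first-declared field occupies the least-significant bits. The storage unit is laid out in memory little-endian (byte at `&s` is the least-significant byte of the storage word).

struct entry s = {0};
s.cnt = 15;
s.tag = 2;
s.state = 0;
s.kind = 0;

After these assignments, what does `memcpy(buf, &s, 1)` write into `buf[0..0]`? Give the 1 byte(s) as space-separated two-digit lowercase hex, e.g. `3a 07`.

2f

cnt:4 = 15 → 0xf << 0 → word 0x0f
tag:2 = 2 → 0x2 << 4 → word 0x2f
state:1 = 0 → 0x0 << 6 → word 0x2f
kind:1 = 0 → 0x0 << 7 → word 0x2f
word = 0x2f → little-endian bytes:
  [0]=0x2f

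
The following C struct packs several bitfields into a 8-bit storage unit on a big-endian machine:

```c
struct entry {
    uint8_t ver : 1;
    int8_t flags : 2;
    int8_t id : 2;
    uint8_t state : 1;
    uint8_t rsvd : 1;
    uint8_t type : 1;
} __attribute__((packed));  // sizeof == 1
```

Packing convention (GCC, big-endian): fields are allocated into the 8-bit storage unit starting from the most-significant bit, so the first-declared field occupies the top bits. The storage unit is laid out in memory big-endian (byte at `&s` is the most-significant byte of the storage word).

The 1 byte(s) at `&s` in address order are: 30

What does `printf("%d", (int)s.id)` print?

-2

[0]=0x30 (big-endian) → word 0x30
ver:1 @ bit 7 → (0x30>>7)&0x1 = 0x0
flags:2 @ bit 5 → (0x30>>5)&0x3 = 0x1
id:2 @ bit 3 → (0x30>>3)&0x3 = 0x2  ←
state:1 @ bit 2 → (0x30>>2)&0x1 = 0x0
rsvd:1 @ bit 1 → (0x30>>1)&0x1 = 0x0
type:1 @ bit 0 → (0x30>>0)&0x1 = 0x0
id signed 2b, MSB=1: 2 - 4 = -2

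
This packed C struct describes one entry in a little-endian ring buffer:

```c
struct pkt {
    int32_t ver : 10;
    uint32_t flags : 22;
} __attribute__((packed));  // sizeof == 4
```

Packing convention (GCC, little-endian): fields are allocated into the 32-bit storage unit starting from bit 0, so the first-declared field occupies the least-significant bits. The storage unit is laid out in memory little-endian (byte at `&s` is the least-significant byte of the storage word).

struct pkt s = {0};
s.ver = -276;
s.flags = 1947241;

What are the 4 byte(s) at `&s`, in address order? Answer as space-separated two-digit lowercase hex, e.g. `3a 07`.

ver (10b) val=-276 bits=0x2ec at bit 0: 0x000002ec
flags (22b) val=1947241 bits=0x1db669 at bit 10: 0x76d9a6ec
word = 0x76d9a6ec → little-endian bytes:
  [0]=0xec  [1]=0xa6  [2]=0xd9  [3]=0x76

ec a6 d9 76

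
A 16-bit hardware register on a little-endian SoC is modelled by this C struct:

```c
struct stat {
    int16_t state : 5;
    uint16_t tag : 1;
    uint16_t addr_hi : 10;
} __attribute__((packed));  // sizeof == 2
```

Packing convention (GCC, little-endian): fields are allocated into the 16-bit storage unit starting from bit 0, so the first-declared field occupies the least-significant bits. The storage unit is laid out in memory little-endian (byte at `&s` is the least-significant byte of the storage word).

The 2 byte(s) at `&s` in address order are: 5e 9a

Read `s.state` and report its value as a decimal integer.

[0]=0x5e [1]=0x9a (little-endian) → word 0x9a5e
state [0+:5] = (word>>0) & 0x1f = 30  ←
tag [5+:1] = (word>>5) & 0x1 = 0
addr_hi [6+:10] = (word>>6) & 0x3ff = 617
state signed 5b, MSB=1: 30 - 32 = -2

-2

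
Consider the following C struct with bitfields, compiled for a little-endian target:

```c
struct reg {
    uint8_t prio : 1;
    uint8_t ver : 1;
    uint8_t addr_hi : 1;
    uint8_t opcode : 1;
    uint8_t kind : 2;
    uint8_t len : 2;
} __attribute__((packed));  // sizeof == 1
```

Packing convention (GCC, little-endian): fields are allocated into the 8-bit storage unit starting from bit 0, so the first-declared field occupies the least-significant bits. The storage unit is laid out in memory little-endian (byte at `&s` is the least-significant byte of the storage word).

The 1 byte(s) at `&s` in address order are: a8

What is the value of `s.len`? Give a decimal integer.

2

[0]=0xa8 (little-endian) → word 0xa8
prio:1 @ bit 0 → (0xa8>>0)&0x1 = 0x0
ver:1 @ bit 1 → (0xa8>>1)&0x1 = 0x0
addr_hi:1 @ bit 2 → (0xa8>>2)&0x1 = 0x0
opcode:1 @ bit 3 → (0xa8>>3)&0x1 = 0x1
kind:2 @ bit 4 → (0xa8>>4)&0x3 = 0x2
len:2 @ bit 6 → (0xa8>>6)&0x3 = 0x2  ←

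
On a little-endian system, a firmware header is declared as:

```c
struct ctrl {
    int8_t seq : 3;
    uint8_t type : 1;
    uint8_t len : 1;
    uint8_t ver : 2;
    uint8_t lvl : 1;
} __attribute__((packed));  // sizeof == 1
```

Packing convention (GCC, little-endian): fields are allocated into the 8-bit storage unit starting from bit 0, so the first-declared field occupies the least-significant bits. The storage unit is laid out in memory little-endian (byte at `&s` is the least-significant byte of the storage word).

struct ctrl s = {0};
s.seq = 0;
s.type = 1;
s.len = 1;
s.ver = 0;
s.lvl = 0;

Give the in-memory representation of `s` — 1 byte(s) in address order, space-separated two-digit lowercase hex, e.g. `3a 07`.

seq:3 = 0 → 0x0 << 0 → word 0x00
type:1 = 1 → 0x1 << 3 → word 0x08
len:1 = 1 → 0x1 << 4 → word 0x18
ver:2 = 0 → 0x0 << 5 → word 0x18
lvl:1 = 0 → 0x0 << 7 → word 0x18
word = 0x18 → little-endian bytes:
  [0]=0x18

18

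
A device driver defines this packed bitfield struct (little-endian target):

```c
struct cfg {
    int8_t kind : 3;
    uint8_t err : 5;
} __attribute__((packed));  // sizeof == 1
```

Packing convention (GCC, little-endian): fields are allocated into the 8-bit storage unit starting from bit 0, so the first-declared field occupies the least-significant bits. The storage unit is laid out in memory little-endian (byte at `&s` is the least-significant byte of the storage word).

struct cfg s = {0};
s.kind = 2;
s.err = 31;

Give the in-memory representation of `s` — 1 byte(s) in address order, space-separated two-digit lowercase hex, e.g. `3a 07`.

fa

kind (3b) val=2 bits=0x2 at bit 0: 0x02
err (5b) val=31 bits=0x1f at bit 3: 0xfa
word = 0xfa → little-endian bytes:
  [0]=0xfa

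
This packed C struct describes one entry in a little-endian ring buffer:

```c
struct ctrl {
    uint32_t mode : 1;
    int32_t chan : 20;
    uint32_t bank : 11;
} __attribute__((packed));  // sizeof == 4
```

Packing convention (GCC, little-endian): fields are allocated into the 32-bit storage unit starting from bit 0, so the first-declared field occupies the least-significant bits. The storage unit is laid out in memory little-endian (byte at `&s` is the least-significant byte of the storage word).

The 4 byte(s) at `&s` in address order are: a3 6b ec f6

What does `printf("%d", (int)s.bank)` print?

1975

[0]=0xa3 [1]=0x6b [2]=0xec [3]=0xf6 (little-endian) → word 0xf6ec6ba3
mode:1 @ bit 0 → (0xf6ec6ba3>>0)&0x1 = 0x1
chan:20 @ bit 1 → (0xf6ec6ba3>>1)&0xfffff = 0x635d1
bank:11 @ bit 21 → (0xf6ec6ba3>>21)&0x7ff = 0x7b7  ←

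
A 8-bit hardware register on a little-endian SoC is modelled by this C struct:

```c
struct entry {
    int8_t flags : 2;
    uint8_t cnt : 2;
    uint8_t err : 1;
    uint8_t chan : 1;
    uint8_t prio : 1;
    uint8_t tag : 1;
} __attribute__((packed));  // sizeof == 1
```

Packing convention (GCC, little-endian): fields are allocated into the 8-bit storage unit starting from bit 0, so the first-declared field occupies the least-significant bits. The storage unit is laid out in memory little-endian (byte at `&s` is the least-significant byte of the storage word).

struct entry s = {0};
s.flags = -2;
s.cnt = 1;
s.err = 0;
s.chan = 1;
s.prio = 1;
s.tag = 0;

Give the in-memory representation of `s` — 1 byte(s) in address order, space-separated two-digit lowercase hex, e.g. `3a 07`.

66

flags:2 = -2 → 0x2 << 0 → word 0x02
cnt:2 = 1 → 0x1 << 2 → word 0x06
err:1 = 0 → 0x0 << 4 → word 0x06
chan:1 = 1 → 0x1 << 5 → word 0x26
prio:1 = 1 → 0x1 << 6 → word 0x66
tag:1 = 0 → 0x0 << 7 → word 0x66
word = 0x66 → little-endian bytes:
  [0]=0x66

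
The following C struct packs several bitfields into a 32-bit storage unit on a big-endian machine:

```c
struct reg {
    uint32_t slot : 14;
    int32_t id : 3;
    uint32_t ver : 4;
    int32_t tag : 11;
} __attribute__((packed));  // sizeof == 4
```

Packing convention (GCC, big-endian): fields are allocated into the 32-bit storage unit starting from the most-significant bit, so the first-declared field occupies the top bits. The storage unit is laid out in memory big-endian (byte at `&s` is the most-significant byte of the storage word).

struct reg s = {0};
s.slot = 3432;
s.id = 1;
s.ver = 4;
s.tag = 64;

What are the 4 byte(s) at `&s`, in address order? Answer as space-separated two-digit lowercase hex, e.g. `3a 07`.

35 a0 a0 40

slot:14 = 3432 → 0xd68 << 18 → word 0x35a00000
id:3 = 1 → 0x1 << 15 → word 0x35a08000
ver:4 = 4 → 0x4 << 11 → word 0x35a0a000
tag:11 = 64 → 0x40 << 0 → word 0x35a0a040
word = 0x35a0a040 → big-endian bytes:
  [0]=0x35  [1]=0xa0  [2]=0xa0  [3]=0x40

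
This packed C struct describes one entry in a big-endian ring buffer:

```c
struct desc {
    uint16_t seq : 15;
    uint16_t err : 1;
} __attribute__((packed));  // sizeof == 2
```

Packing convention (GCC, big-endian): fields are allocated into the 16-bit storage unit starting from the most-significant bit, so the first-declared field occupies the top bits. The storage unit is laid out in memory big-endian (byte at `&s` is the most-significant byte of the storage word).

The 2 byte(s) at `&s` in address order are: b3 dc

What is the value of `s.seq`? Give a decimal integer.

23022

[0]=0xb3 [1]=0xdc (big-endian) → word 0xb3dc
seq:15 @ bit 1 → (0xb3dc>>1)&0x7fff = 0x59ee  ←
err:1 @ bit 0 → (0xb3dc>>0)&0x1 = 0x0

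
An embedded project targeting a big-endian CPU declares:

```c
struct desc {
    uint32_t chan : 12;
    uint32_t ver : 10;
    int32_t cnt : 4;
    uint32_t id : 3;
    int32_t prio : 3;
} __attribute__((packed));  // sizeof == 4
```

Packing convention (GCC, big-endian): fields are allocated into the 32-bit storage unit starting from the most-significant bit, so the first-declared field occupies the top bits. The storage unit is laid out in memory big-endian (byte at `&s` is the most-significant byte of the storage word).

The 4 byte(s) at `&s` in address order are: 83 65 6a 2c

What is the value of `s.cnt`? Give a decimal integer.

[0]=0x83 [1]=0x65 [2]=0x6a [3]=0x2c (big-endian) → word 0x83656a2c
chan [20+:12] = (word>>20) & 0xfff = 2102
ver [10+:10] = (word>>10) & 0x3ff = 346
cnt [6+:4] = (word>>6) & 0xf = 8  ←
id [3+:3] = (word>>3) & 0x7 = 5
prio [0+:3] = (word>>0) & 0x7 = 4
cnt signed 4b, MSB=1: 8 - 16 = -8

-8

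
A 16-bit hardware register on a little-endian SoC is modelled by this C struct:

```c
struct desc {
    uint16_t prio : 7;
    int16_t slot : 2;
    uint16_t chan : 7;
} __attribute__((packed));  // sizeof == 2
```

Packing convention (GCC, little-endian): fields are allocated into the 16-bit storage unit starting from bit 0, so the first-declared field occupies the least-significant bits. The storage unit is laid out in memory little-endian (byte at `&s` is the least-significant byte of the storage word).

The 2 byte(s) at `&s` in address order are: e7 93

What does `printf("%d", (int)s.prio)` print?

[0]=0xe7 [1]=0x93 (little-endian) → word 0x93e7
prio:7 @ bit 0 → (0x93e7>>0)&0x7f = 0x67  ←
slot:2 @ bit 7 → (0x93e7>>7)&0x3 = 0x3
chan:7 @ bit 9 → (0x93e7>>9)&0x7f = 0x49

103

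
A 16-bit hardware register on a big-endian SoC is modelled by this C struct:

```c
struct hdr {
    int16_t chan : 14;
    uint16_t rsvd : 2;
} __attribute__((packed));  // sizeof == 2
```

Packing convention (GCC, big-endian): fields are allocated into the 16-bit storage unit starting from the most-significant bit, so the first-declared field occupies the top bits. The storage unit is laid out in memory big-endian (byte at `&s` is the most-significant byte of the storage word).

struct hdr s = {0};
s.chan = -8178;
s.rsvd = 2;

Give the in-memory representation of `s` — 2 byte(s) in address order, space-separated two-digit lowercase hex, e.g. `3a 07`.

80 3a

chan:14 = -8178 → 0x200e << 2 → word 0x8038
rsvd:2 = 2 → 0x2 << 0 → word 0x803a
word = 0x803a → big-endian bytes:
  [0]=0x80  [1]=0x3a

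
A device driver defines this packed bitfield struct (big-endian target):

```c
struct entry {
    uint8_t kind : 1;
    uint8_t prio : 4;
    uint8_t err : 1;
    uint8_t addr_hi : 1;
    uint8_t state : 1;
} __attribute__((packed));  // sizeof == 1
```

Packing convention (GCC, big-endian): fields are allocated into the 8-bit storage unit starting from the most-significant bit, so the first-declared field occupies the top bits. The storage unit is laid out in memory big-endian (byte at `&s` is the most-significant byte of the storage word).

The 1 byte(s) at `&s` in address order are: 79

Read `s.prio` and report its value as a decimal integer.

[0]=0x79 (big-endian) → word 0x79
kind:1 @ bit 7 → (0x79>>7)&0x1 = 0x0
prio:4 @ bit 3 → (0x79>>3)&0xf = 0xf  ←
err:1 @ bit 2 → (0x79>>2)&0x1 = 0x0
addr_hi:1 @ bit 1 → (0x79>>1)&0x1 = 0x0
state:1 @ bit 0 → (0x79>>0)&0x1 = 0x1

15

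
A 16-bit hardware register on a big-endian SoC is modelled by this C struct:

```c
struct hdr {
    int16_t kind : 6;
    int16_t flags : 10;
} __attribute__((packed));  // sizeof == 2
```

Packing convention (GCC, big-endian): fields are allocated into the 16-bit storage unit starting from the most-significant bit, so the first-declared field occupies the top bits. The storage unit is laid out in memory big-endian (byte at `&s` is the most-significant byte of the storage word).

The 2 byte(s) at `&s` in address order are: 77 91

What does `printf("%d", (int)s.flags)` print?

[0]=0x77 [1]=0x91 (big-endian) → word 0x7791
kind [10+:6] = (word>>10) & 0x3f = 29
flags [0+:10] = (word>>0) & 0x3ff = 913  ←
flags signed 10b, MSB=1: 913 - 1024 = -111

-111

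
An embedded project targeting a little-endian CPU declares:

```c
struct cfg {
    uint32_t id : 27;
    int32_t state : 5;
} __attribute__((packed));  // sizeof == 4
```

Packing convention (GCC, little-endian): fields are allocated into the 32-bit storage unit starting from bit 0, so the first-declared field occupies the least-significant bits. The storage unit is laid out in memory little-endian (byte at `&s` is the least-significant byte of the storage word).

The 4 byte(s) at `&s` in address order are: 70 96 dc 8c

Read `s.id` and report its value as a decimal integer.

[0]=0x70 [1]=0x96 [2]=0xdc [3]=0x8c (little-endian) → word 0x8cdc9670
id [0+:27] = (word>>0) & 0x7ffffff = 81565296  ←
state [27+:5] = (word>>27) & 0x1f = 17

81565296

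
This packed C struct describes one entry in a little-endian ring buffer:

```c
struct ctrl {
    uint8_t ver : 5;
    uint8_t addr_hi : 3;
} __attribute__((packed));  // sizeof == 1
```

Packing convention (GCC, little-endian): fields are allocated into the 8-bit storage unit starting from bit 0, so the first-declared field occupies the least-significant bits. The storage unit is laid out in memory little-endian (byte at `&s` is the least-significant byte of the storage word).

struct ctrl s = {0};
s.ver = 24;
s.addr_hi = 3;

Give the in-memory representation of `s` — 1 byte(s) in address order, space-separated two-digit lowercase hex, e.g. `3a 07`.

78

ver (5b) val=24 bits=0x18 at bit 0: 0x18
addr_hi (3b) val=3 bits=0x3 at bit 5: 0x78
word = 0x78 → little-endian bytes:
  [0]=0x78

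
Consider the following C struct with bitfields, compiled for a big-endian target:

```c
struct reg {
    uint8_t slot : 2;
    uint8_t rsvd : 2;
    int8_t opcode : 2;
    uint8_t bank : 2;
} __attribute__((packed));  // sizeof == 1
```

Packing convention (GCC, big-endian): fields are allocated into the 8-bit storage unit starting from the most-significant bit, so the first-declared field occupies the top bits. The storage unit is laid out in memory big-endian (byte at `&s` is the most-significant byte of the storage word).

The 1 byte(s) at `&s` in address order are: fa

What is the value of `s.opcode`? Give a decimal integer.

[0]=0xfa (big-endian) → word 0xfa
slot:2 @ bit 6 → (0xfa>>6)&0x3 = 0x3
rsvd:2 @ bit 4 → (0xfa>>4)&0x3 = 0x3
opcode:2 @ bit 2 → (0xfa>>2)&0x3 = 0x2  ←
bank:2 @ bit 0 → (0xfa>>0)&0x3 = 0x2
opcode signed 2b, MSB=1: 2 - 4 = -2

-2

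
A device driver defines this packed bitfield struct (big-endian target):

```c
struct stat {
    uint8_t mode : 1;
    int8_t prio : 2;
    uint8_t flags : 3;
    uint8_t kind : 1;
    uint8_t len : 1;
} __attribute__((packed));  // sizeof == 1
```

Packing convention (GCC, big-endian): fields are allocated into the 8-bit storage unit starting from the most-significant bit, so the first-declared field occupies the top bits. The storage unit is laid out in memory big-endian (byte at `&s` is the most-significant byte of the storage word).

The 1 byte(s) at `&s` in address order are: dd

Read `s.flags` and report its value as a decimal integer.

7

[0]=0xdd (big-endian) → word 0xdd
mode [7+:1] = (word>>7) & 0x1 = 1
prio [5+:2] = (word>>5) & 0x3 = 2
flags [2+:3] = (word>>2) & 0x7 = 7  ←
kind [1+:1] = (word>>1) & 0x1 = 0
len [0+:1] = (word>>0) & 0x1 = 1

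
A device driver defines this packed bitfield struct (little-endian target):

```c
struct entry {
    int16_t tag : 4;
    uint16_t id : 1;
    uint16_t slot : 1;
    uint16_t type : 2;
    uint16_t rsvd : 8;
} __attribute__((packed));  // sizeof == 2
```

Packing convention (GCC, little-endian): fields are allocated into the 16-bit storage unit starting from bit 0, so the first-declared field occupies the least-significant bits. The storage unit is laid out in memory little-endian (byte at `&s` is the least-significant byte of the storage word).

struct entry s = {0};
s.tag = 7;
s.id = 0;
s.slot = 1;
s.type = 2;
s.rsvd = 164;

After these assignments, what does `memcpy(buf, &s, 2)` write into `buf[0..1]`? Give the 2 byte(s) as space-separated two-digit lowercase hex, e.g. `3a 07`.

tag (4b) val=7 bits=0x7 at bit 0: 0x0007
id (1b) val=0 bits=0x0 at bit 4: 0x0007
slot (1b) val=1 bits=0x1 at bit 5: 0x0027
type (2b) val=2 bits=0x2 at bit 6: 0x00a7
rsvd (8b) val=164 bits=0xa4 at bit 8: 0xa4a7
word = 0xa4a7 → little-endian bytes:
  [0]=0xa7  [1]=0xa4

a7 a4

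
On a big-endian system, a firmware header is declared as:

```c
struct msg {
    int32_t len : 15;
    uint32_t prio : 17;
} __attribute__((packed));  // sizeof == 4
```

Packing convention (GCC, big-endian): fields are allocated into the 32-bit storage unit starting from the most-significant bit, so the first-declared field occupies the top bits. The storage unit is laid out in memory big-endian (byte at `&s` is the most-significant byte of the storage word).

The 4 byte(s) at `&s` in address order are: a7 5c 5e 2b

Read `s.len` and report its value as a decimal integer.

[0]=0xa7 [1]=0x5c [2]=0x5e [3]=0x2b (big-endian) → word 0xa75c5e2b
len:15 @ bit 17 → (0xa75c5e2b>>17)&0x7fff = 0x53ae  ←
prio:17 @ bit 0 → (0xa75c5e2b>>0)&0x1ffff = 0x5e2b
len signed 15b, MSB=1: 21422 - 32768 = -11346

-11346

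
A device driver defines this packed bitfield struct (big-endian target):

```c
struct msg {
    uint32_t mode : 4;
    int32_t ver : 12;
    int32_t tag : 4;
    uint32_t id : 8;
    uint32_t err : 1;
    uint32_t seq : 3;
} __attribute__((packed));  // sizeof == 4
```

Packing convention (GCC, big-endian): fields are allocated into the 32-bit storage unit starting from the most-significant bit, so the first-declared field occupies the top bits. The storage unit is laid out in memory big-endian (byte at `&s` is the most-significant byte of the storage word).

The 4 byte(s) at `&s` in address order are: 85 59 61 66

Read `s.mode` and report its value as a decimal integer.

[0]=0x85 [1]=0x59 [2]=0x61 [3]=0x66 (big-endian) → word 0x85596166
mode [28+:4] = (word>>28) & 0xf = 8  ←
ver [16+:12] = (word>>16) & 0xfff = 1369
tag [12+:4] = (word>>12) & 0xf = 6
id [4+:8] = (word>>4) & 0xff = 22
err [3+:1] = (word>>3) & 0x1 = 0
seq [0+:3] = (word>>0) & 0x7 = 6

8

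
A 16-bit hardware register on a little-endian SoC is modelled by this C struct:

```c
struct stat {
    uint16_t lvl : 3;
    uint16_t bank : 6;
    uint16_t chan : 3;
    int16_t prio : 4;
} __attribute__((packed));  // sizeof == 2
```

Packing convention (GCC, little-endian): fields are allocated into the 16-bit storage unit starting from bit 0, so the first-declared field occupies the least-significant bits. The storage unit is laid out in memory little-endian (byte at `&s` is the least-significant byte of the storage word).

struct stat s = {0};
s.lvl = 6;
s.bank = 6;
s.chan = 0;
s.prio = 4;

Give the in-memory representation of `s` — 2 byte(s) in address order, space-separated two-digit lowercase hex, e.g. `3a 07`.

lvl (3b) val=6 bits=0x6 at bit 0: 0x0006
bank (6b) val=6 bits=0x6 at bit 3: 0x0036
chan (3b) val=0 bits=0x0 at bit 9: 0x0036
prio (4b) val=4 bits=0x4 at bit 12: 0x4036
word = 0x4036 → little-endian bytes:
  [0]=0x36  [1]=0x40

36 40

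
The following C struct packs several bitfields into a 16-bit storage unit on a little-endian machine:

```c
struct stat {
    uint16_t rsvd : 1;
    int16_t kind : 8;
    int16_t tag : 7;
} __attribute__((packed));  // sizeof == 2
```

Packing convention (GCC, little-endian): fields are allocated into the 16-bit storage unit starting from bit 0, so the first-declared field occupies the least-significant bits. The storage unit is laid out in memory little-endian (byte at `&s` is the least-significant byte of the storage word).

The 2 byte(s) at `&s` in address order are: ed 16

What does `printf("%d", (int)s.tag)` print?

[0]=0xed [1]=0x16 (little-endian) → word 0x16ed
rsvd [0+:1] = (word>>0) & 0x1 = 1
kind [1+:8] = (word>>1) & 0xff = 118
tag [9+:7] = (word>>9) & 0x7f = 11  ←
tag signed 7b, MSB=0: value = 11

11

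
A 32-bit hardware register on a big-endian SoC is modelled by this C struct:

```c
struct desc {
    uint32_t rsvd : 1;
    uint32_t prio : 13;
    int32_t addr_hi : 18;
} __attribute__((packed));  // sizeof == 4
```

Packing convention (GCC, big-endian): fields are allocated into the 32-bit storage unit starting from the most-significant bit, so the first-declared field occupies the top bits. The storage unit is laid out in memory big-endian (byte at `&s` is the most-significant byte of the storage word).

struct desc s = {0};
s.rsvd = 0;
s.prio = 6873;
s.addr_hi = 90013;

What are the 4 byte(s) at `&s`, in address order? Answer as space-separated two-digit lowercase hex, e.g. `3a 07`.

[31+:1] rsvd=0 & 0x1 = 0x0; word=0x00000000
[18+:13] prio=6873 & 0x1fff = 0x1ad9; word=0x6b640000
[0+:18] addr_hi=90013 & 0x3ffff = 0x15f9d; word=0x6b655f9d
word = 0x6b655f9d → big-endian bytes:
  [0]=0x6b  [1]=0x65  [2]=0x5f  [3]=0x9d

6b 65 5f 9d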